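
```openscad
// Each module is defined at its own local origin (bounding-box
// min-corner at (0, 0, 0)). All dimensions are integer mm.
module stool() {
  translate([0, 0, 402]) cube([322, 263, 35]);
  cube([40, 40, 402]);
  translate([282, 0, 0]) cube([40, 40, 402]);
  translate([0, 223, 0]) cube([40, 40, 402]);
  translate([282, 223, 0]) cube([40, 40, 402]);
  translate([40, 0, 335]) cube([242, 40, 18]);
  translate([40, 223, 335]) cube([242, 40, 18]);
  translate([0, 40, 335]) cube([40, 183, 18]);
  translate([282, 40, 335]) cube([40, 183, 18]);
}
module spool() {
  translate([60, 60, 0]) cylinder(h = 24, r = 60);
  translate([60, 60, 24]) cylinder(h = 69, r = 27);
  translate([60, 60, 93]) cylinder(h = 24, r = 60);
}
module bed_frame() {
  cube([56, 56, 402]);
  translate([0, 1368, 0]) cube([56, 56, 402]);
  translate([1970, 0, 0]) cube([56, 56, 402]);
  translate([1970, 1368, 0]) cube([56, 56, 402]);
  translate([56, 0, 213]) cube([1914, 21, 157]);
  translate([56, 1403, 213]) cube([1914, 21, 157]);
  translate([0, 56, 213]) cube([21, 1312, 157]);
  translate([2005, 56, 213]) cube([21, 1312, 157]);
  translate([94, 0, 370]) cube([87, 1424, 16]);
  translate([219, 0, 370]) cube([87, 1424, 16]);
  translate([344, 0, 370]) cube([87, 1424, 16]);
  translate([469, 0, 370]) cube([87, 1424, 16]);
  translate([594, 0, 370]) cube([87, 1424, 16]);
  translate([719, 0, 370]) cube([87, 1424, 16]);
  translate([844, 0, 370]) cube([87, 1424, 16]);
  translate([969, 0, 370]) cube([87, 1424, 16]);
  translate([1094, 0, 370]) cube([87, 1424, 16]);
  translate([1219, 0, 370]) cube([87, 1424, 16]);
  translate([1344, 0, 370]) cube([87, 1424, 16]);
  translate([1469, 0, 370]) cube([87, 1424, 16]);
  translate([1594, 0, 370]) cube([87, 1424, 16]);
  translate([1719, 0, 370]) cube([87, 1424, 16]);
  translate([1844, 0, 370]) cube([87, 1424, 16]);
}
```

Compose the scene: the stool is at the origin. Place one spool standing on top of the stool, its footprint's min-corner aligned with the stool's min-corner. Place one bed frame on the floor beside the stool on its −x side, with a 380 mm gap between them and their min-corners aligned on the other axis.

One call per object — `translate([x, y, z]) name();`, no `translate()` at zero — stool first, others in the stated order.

stool();
translate([0, 0, 437]) spool();
translate([-2406, 0, 0]) bed_frame();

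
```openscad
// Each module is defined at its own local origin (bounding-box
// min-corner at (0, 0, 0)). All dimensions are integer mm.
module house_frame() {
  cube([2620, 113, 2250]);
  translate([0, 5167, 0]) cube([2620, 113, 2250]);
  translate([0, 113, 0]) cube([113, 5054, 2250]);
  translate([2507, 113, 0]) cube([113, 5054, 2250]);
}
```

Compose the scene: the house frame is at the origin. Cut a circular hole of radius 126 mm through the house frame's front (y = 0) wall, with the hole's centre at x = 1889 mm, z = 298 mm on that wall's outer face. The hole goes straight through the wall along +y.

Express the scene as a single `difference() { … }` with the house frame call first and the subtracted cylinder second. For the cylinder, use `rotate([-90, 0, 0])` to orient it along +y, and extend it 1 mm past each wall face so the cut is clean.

difference() {
  house_frame();
  translate([1889, -1, 298]) rotate([-90, 0, 0]) cylinder(h = 115, r = 126);
}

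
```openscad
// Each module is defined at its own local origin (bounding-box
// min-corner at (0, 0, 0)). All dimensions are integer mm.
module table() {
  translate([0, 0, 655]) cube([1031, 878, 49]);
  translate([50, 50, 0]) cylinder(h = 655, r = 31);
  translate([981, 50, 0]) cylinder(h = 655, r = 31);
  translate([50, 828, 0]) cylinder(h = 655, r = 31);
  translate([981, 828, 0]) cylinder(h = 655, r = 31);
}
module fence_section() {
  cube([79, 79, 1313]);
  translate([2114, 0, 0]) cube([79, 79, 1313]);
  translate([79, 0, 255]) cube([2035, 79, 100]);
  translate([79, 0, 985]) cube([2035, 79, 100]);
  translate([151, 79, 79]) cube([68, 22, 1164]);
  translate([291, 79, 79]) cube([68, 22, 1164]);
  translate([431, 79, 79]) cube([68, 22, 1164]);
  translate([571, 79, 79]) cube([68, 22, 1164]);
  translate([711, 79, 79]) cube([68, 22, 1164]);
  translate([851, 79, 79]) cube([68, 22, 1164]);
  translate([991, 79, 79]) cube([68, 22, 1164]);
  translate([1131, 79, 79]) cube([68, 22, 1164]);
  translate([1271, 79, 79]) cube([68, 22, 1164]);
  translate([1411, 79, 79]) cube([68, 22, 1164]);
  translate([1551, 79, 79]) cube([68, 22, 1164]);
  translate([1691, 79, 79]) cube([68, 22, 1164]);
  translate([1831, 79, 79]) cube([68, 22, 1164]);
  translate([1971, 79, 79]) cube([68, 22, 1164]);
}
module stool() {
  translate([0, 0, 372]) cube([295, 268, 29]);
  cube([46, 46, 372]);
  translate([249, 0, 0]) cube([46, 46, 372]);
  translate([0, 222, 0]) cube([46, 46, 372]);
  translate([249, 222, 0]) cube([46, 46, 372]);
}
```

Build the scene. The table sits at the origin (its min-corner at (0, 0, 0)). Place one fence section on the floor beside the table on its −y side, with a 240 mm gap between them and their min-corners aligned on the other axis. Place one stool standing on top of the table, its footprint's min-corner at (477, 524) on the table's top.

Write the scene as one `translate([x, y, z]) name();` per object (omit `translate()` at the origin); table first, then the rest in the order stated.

table();
translate([0, -341, 0]) fence_section();
translate([477, 524, 704]) stool();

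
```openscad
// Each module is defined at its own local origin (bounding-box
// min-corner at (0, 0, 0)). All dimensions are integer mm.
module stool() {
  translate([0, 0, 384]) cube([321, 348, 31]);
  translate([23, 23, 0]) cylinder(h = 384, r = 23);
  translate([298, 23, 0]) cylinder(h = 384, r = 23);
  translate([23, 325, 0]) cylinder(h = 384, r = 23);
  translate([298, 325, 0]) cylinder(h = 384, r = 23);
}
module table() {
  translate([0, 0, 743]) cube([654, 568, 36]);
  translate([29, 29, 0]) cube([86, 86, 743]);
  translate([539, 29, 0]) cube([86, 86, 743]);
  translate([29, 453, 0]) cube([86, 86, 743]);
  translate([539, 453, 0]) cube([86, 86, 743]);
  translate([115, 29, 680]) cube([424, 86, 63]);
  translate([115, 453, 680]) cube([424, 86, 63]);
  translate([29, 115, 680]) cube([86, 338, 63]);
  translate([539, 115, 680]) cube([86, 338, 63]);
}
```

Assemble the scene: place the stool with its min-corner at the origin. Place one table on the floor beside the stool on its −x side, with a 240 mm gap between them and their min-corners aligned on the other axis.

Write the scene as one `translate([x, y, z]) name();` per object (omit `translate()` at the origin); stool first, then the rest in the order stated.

stool();
translate([-894, 0, 0]) table();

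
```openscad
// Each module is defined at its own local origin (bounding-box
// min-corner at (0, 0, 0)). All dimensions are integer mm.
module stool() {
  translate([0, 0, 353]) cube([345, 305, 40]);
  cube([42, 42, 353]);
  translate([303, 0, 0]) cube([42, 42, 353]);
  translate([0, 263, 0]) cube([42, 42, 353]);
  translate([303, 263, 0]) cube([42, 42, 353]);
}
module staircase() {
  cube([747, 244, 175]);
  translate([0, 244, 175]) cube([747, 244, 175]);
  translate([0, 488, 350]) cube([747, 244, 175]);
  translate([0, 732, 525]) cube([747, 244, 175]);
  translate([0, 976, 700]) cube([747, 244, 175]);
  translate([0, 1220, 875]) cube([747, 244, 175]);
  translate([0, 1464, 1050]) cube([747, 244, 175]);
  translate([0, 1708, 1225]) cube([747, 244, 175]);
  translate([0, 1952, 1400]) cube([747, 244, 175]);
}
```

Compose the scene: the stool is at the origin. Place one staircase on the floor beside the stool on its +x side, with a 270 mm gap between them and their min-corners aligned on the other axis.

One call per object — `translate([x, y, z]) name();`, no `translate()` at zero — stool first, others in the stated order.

stool();
translate([615, 0, 0]) staircase();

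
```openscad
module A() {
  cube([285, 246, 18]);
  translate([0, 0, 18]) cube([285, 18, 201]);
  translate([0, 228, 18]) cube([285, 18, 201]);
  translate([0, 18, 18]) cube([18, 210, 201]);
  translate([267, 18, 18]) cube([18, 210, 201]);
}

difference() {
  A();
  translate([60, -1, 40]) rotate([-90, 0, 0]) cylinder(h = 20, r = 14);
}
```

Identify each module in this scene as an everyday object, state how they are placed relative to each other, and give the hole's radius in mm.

The subtracted cylinder has r = 14 mm.

A is an open box. The open box has a circular hole through its front wall. The hole's radius is 14 mm.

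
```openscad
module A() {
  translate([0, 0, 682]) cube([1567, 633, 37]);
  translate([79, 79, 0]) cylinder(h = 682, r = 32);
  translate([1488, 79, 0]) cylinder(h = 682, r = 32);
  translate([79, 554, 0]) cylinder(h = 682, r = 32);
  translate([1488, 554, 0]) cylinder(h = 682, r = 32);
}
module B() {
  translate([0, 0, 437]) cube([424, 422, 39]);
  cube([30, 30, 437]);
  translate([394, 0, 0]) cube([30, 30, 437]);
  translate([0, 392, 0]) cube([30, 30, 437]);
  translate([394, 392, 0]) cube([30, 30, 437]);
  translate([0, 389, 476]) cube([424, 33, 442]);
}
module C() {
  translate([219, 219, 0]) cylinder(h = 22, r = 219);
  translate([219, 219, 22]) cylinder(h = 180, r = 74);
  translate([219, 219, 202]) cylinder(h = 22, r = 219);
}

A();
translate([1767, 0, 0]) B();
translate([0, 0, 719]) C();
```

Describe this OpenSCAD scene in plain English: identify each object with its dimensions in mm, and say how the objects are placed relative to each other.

A is a table: top 1567 mm (x) × 633 mm (y), 37 mm thick, upper face at z = 719 mm, on four round legs of 64 mm diameter, each leg's bounding box inset 47 mm from the nearest pair of top edges, running from z = 0 to the bottom of the top.

B is a chair: 424×422 mm seat, 39 mm thick, top at z = 476 mm, on four 30 mm square corner legs flush with the seat edges. A 33 mm thick backrest slab spans the full seat width, extending 442 mm above the seat top, its back face flush with the seat's +y edge.

C is a spool: two coaxial disc flanges of radius 219 mm and thickness 22 mm, joined by a core cylinder of radius 74 mm and height 180 mm. The lower flange rests on z = 0 and the three cylinders share a vertical axis.

The chair is on the floor beside the table on its +x side. The spool is on top of the table.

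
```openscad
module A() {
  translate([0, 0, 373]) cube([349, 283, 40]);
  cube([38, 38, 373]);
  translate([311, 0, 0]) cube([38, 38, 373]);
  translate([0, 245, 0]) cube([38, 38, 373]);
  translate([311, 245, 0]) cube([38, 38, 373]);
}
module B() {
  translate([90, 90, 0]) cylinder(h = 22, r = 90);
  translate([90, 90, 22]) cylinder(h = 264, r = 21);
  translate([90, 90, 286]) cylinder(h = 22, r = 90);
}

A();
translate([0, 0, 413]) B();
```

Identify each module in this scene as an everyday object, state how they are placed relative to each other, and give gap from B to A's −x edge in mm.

The spool's min-x is at 0; the stool's min-x is 0; gap = 0 mm.

A is a stool. B is a spool. The spool is on top of the stool. The gap from the spool to the stool's −x edge is 0 mm.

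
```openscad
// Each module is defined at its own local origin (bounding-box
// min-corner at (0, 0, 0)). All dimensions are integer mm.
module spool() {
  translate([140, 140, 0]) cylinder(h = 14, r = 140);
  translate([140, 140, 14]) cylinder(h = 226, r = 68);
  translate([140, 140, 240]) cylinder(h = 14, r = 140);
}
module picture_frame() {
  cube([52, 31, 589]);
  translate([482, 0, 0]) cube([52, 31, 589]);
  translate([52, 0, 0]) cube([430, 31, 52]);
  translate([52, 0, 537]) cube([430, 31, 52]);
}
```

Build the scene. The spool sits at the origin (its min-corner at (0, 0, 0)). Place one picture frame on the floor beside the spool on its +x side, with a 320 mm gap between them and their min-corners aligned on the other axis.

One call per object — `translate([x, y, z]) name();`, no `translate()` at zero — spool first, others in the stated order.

spool();
translate([600, 0, 0]) picture_frame();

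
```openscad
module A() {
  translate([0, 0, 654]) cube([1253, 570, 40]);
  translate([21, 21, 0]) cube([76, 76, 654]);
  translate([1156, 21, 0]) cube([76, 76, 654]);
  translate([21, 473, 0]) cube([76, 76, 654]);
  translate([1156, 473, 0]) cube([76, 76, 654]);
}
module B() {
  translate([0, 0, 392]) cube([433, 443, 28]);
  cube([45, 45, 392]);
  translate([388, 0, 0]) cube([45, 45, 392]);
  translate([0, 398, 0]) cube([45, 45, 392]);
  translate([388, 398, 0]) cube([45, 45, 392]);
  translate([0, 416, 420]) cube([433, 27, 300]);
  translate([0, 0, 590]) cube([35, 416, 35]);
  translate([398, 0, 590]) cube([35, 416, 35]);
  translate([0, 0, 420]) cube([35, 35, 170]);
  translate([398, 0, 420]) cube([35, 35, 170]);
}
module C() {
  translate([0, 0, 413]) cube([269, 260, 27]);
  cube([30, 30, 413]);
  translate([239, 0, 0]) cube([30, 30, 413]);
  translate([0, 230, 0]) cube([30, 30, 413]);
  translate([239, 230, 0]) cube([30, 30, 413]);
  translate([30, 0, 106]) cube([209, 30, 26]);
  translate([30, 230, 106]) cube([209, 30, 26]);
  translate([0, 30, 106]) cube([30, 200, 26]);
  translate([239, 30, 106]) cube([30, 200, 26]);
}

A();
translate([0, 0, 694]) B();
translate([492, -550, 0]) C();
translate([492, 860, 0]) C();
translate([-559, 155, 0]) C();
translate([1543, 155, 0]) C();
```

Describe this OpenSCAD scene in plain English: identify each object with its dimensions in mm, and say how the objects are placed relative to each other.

A is a table with a 1253×570 mm rectangular top, 40 mm thick, top surface at z = 694 mm, supported by four 76×76 mm square legs, each inset 21 mm from the nearest pair of top edges, running from the floor.

B is a chair: 433×443 mm seat, 28 mm thick, top at z = 420 mm, on four 45 mm square corner legs flush with the seat edges. A 27 mm thick backrest slab spans the full seat width, extending 300 mm above the seat top, its back face flush with the seat's +y edge. Two armrests of 35×35 mm section run along each side from the seat's front edge to the front of the backrest, top faces 205 mm above the seat top and outer faces flush with the seat's x-edges; a 35×35 mm post under the front of each armrest stands on the seat at the front corner.

C is a four-legged stool. The seat is a 269×260×27 mm slab whose top surface is at z = 440 mm; four square legs, each 30×30 mm in cross-section, run from the floor (z = 0) to the underside of the seat, each flush with a corner of the seat. Four stretchers, 30 mm wide and 26 mm tall, connect adjacent legs with their undersides at z = 106 mm, each running between the inner faces of the legs it joins and aligned with the legs' outer faces on the other axis.

The chair is on top of the table. Four stools sit around the table at the −y, +y, −x, +x sides.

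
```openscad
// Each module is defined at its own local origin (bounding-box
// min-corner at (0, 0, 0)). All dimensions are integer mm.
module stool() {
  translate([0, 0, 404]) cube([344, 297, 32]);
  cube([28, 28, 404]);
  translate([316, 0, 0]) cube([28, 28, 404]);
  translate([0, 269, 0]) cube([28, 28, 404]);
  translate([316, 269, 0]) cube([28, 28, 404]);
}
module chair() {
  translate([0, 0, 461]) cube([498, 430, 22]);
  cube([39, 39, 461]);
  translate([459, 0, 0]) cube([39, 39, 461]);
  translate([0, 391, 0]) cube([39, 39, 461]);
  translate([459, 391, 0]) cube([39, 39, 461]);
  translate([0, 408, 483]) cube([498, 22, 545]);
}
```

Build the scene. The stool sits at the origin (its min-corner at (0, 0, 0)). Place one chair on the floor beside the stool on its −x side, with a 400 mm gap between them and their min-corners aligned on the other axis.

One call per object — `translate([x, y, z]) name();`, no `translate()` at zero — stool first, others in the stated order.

stool();
translate([-898, 0, 0]) chair();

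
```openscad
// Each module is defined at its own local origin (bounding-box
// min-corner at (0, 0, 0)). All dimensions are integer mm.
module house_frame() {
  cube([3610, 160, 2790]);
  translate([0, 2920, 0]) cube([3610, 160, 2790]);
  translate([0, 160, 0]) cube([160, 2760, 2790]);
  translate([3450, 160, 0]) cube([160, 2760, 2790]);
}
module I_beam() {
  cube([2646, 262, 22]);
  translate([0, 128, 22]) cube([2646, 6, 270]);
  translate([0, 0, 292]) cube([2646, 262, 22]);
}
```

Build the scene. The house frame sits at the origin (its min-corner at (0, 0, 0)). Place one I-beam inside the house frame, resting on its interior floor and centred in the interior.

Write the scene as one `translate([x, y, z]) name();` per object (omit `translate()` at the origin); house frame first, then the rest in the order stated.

house_frame();
translate([482, 1409, 0]) I_beam();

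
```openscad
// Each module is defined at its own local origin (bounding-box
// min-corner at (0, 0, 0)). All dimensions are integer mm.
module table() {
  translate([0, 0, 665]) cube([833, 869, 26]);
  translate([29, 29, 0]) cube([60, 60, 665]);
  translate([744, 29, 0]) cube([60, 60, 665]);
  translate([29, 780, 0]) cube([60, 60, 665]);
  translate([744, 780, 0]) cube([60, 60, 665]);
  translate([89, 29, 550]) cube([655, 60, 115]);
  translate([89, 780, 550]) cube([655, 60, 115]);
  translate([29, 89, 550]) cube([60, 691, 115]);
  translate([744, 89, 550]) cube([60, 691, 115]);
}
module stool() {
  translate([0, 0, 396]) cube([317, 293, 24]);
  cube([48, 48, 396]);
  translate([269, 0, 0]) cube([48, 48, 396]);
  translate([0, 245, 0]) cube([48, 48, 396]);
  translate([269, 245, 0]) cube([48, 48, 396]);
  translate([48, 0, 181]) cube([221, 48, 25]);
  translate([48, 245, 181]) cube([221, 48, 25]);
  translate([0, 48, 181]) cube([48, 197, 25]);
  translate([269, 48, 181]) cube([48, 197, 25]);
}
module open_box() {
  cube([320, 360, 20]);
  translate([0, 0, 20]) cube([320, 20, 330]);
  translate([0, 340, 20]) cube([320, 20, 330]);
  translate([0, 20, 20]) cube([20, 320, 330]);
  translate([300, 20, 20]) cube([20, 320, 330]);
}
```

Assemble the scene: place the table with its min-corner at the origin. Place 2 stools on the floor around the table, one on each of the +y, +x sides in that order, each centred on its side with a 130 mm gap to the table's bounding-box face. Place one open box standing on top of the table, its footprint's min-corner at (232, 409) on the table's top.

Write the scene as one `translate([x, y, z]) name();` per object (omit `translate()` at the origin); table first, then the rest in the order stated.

table();
translate([258, 999, 0]) stool();
translate([963, 288, 0]) stool();
translate([232, 409, 691]) open_box();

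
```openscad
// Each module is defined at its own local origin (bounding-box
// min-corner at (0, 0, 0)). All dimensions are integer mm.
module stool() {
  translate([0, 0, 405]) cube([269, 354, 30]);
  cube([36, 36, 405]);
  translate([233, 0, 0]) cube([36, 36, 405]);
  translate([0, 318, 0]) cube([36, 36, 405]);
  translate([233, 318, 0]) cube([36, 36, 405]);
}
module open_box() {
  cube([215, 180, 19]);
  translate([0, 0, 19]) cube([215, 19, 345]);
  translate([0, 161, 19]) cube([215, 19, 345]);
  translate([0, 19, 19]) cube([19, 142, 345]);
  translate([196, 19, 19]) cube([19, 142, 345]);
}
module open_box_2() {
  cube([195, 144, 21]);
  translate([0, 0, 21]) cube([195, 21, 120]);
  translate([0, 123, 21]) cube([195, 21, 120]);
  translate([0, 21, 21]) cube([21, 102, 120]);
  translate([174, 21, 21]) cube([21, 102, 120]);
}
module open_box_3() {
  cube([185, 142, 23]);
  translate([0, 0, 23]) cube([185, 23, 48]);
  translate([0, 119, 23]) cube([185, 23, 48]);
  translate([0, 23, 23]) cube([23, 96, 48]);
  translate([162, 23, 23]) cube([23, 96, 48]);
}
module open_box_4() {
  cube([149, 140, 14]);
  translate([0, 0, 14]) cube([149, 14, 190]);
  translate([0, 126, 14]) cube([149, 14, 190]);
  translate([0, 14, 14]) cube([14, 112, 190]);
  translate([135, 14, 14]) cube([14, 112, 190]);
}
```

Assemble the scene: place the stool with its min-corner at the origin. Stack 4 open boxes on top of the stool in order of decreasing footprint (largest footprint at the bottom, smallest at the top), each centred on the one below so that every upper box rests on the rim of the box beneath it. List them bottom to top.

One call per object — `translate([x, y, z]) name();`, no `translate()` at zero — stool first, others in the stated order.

stool();
translate([27, 87, 435]) open_box();
translate([37, 105, 799]) open_box_2();
translate([42, 106, 940]) open_box_3();
translate([60, 107, 1011]) open_box_4();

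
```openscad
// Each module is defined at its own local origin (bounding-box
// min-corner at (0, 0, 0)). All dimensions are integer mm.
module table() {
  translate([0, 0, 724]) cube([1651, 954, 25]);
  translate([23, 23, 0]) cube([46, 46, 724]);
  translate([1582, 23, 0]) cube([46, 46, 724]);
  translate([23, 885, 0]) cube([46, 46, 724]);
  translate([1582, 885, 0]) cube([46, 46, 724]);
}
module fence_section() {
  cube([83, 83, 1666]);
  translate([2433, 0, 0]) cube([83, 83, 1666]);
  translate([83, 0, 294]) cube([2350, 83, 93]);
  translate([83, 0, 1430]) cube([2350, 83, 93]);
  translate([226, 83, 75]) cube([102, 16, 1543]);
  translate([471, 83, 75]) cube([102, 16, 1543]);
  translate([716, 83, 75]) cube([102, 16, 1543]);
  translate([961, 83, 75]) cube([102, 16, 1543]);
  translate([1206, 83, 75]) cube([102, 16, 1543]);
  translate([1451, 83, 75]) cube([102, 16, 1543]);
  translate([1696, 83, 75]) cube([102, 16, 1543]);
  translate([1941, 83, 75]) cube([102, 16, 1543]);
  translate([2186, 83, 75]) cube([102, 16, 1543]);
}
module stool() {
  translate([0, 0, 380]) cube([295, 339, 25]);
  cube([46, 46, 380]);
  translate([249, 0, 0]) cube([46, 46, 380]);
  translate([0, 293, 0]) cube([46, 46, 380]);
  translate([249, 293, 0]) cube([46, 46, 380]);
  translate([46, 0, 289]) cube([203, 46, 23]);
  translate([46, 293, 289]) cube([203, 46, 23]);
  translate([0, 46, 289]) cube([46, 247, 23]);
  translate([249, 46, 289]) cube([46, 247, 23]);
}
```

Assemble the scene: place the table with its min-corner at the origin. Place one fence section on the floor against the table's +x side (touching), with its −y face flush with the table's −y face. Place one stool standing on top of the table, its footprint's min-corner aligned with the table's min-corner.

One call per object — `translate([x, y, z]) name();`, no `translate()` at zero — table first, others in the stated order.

table();
translate([1651, 0, 0]) fence_section();
translate([0, 0, 749]) stool();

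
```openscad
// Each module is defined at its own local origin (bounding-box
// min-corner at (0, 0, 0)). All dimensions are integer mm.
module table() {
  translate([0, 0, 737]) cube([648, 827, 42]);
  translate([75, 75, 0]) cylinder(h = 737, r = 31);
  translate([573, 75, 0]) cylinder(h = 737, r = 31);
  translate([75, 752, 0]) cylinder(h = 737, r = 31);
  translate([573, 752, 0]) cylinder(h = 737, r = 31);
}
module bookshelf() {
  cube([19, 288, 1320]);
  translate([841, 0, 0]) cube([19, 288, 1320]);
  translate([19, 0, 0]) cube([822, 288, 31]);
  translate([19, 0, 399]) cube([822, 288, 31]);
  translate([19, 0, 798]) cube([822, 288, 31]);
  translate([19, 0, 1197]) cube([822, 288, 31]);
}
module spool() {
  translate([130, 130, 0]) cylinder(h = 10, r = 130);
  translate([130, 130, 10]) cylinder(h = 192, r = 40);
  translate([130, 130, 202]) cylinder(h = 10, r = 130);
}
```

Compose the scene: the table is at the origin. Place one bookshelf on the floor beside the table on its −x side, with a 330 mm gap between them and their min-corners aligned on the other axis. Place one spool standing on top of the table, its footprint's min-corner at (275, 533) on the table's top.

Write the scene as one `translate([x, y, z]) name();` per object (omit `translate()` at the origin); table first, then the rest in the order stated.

table();
translate([-1190, 0, 0]) bookshelf();
translate([275, 533, 779]) spool();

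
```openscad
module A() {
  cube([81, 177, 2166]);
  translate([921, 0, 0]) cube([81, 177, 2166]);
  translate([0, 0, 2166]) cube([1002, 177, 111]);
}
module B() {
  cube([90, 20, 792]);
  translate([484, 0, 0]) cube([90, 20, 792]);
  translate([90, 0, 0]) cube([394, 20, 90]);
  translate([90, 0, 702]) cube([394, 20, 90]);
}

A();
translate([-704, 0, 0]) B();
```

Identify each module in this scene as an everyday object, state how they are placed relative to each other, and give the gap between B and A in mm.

The picture frame's nearest face is 130 mm from the door frame's −x face.

A is a door frame. B is a picture frame. The picture frame is on the floor beside the door frame on its −x side. The gap between the picture frame and the door frame is 130 mm.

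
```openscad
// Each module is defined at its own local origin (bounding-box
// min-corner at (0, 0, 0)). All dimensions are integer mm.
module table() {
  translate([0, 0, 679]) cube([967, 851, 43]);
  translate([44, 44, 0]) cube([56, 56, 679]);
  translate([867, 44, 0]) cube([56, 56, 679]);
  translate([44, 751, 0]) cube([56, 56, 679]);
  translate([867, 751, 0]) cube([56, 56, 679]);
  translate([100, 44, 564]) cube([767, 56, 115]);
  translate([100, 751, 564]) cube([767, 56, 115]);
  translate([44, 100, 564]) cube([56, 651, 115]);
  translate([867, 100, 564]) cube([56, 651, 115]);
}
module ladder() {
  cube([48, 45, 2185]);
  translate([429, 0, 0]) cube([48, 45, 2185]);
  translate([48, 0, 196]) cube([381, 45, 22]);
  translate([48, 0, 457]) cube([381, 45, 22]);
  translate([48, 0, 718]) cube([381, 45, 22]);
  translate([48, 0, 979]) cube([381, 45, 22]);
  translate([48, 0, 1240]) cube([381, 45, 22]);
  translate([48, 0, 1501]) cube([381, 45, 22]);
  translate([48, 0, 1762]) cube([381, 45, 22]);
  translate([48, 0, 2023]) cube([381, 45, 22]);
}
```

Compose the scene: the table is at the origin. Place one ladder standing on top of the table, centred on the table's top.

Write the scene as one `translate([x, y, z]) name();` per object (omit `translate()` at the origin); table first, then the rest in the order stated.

table();
translate([245, 403, 722]) ladder();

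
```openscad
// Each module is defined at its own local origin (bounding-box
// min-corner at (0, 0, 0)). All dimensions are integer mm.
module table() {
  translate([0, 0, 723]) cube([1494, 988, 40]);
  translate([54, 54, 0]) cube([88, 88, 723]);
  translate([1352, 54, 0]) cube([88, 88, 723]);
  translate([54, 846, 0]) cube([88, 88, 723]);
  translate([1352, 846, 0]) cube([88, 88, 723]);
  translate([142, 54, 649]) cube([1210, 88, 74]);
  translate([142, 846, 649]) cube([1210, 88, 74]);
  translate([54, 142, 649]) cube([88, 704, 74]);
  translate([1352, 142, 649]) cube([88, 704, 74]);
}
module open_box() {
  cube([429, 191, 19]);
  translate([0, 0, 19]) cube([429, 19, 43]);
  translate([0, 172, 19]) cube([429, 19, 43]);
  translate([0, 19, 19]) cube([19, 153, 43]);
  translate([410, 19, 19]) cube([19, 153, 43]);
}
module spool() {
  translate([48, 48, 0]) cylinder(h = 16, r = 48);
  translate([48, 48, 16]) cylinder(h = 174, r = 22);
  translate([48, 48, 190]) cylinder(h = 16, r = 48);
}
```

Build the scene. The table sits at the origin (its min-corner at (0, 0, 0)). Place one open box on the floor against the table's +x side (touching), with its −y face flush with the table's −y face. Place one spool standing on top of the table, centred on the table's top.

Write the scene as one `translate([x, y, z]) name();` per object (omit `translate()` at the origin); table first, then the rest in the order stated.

table();
translate([1494, 0, 0]) open_box();
translate([699, 446, 763]) spool();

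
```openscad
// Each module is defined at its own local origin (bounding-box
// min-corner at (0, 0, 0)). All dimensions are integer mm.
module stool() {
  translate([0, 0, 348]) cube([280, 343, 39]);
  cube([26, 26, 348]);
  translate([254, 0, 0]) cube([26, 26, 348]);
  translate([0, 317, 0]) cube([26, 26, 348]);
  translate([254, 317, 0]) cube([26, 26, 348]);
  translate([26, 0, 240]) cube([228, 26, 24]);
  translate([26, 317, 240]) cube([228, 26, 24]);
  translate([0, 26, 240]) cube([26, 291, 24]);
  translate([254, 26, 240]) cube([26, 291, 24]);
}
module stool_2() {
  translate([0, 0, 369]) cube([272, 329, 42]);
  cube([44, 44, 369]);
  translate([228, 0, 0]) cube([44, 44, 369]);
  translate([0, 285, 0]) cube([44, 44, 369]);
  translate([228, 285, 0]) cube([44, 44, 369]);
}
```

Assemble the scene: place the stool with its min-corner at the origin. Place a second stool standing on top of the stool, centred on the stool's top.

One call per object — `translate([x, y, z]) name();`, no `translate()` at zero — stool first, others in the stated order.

stool();
translate([4, 7, 387]) stool_2();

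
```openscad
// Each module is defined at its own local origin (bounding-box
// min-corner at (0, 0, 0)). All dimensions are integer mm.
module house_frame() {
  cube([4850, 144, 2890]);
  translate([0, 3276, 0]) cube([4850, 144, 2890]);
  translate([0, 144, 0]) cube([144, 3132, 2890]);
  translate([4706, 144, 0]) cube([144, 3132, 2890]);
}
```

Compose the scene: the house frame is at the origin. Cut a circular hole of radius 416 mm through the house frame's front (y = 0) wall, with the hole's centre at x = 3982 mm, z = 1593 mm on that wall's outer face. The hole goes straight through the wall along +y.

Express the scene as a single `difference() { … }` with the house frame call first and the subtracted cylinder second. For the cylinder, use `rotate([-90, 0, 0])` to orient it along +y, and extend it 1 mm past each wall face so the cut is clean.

difference() {
  house_frame();
  translate([3982, -1, 1593]) rotate([-90, 0, 0]) cylinder(h = 146, r = 416);
}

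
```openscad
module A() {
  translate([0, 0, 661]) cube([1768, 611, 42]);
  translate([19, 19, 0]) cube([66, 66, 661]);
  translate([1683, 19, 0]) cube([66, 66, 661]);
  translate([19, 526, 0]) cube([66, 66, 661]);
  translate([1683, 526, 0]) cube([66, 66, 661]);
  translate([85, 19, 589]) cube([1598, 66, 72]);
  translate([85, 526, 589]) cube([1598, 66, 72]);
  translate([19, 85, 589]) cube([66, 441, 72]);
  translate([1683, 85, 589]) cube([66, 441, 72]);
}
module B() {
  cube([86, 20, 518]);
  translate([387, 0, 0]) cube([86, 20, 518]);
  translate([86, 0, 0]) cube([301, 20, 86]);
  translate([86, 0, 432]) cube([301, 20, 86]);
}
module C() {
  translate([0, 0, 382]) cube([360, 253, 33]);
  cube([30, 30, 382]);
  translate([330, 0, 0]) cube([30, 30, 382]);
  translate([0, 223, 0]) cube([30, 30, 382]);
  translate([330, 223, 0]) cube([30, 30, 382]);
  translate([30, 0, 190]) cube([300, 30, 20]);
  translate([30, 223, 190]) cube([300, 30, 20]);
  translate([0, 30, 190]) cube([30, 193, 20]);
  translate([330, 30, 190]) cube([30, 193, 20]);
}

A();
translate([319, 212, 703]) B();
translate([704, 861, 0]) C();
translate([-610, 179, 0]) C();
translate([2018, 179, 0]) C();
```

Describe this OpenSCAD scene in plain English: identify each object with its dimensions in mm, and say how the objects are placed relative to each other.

A is a table: top 1768 mm (x) × 611 mm (y), 42 mm thick, upper face at z = 703 mm, on four 66×66 mm square legs, each inset 19 mm from the nearest pair of top edges, running from z = 0 to the bottom of the top. Four apron rails, 66 mm thick and 72 mm tall, run between adjacent legs with their top edges flush with the underside of the top and their outer faces flush with the legs' outer faces.

B is a rectangular picture frame lying in the x–z plane (depth along y). The opening is 301 mm wide (x) by 346 mm tall (z), surrounded by a border 86 mm wide on all four sides. The frame is 20 mm deep and is made of two full-height vertical stiles with two horizontal rails fitted between them.

C is a four-legged stool. The seat is a 360×253×33 mm slab whose top surface is at z = 415 mm; four square legs, each 30×30 mm in cross-section, run from the floor (z = 0) to the underside of the seat, each flush with a corner of the seat. Four stretchers, 30 mm wide and 20 mm tall, connect adjacent legs with their undersides at z = 190 mm, each running between the inner faces of the legs it joins and aligned with the legs' outer faces on the other axis.

The picture frame is on top of the table. Three stools sit around the table at the +y, −x, +x sides.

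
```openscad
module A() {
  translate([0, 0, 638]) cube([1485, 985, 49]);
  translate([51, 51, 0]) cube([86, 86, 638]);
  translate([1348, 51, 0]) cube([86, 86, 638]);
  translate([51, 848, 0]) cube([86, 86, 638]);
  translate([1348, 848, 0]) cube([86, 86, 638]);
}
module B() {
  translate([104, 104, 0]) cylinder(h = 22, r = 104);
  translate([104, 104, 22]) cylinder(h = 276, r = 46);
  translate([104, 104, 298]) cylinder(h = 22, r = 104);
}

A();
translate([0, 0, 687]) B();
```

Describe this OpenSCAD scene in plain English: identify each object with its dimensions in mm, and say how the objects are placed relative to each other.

A is a table with a 1485×985 mm rectangular top, 49 mm thick, top surface at z = 687 mm, supported by four 86×86 mm square legs, each inset 51 mm from the nearest pair of top edges, running from the floor.

B is a spool: two coaxial disc flanges of radius 104 mm and thickness 22 mm, joined by a core cylinder of radius 46 mm and height 276 mm. The lower flange rests on z = 0 and the three cylinders share a vertical axis.

The spool is on top of the table.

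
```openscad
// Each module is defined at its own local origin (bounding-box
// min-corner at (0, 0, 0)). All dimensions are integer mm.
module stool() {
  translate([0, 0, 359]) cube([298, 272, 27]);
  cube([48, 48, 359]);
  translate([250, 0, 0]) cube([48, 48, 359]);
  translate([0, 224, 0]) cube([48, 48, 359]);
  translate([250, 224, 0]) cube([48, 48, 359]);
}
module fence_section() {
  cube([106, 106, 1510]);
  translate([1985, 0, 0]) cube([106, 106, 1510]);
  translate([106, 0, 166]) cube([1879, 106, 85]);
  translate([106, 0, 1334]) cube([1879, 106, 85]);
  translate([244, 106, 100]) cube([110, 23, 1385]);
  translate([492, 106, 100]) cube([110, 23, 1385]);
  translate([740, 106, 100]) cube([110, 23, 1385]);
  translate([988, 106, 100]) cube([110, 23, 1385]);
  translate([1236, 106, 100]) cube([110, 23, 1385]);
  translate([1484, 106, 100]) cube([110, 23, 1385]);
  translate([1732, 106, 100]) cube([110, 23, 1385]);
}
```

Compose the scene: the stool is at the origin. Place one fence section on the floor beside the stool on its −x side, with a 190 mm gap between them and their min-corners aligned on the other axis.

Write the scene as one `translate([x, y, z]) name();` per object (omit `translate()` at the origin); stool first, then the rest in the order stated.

stool();
translate([-2281, 0, 0]) fence_section();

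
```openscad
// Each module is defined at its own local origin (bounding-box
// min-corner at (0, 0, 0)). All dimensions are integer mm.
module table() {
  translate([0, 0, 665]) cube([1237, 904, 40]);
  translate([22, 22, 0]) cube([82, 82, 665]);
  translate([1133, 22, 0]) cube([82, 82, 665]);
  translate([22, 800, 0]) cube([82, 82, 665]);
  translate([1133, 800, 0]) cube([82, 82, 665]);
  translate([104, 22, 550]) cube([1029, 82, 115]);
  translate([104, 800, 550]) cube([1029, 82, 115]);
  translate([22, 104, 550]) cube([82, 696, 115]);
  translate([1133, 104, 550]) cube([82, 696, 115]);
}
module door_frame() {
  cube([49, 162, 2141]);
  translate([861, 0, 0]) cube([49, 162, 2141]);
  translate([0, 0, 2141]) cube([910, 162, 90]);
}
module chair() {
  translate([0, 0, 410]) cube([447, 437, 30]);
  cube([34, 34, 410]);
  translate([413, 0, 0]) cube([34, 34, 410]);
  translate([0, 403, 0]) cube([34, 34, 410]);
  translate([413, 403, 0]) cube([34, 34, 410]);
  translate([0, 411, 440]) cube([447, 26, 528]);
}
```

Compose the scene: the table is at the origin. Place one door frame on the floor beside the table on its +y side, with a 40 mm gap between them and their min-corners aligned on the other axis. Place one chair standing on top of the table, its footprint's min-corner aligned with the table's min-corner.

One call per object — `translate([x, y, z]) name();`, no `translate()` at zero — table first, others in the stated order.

table();
translate([0, 944, 0]) door_frame();
translate([0, 0, 705]) chair();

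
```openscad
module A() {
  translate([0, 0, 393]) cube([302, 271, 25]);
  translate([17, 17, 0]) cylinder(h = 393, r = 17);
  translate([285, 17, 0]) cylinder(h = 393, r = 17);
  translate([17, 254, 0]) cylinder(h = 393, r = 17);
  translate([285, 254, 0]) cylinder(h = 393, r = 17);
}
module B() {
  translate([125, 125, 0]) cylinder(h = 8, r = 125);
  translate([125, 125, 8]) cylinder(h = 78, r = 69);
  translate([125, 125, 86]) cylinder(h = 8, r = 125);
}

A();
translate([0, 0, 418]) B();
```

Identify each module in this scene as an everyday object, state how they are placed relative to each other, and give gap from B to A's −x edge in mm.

The spool's min-x is at 0; the stool's min-x is 0; gap = 0 mm.

A is a stool. B is a spool. The spool is on top of the stool. The gap from the spool to the stool's −x edge is 0 mm.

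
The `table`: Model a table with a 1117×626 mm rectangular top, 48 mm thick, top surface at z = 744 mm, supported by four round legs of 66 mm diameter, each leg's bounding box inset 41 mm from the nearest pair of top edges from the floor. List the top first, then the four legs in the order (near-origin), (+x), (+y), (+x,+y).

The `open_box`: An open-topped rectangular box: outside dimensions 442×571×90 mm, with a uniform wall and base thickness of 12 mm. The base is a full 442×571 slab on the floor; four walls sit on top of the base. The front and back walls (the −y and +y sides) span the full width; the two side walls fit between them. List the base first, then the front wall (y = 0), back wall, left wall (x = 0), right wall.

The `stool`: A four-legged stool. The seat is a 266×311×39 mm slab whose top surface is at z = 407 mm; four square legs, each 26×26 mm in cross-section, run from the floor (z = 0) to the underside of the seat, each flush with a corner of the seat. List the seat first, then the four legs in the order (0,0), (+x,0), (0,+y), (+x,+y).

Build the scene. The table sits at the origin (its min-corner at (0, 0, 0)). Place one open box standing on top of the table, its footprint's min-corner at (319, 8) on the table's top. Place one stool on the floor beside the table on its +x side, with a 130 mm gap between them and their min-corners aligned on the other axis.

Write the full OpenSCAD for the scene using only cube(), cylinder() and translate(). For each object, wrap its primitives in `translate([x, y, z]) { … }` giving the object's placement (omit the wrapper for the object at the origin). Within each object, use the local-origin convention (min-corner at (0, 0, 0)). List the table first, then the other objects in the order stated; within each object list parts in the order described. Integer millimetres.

translate([0, 0, 696]) cube([1117, 626, 48]);
translate([74, 74, 0]) cylinder(h = 696, r = 33);
translate([1043, 74, 0]) cylinder(h = 696, r = 33);
translate([74, 552, 0]) cylinder(h = 696, r = 33);
translate([1043, 552, 0]) cylinder(h = 696, r = 33);
translate([319, 8, 744]) {
  cube([442, 571, 12]);
  translate([0, 0, 12]) cube([442, 12, 78]);
  translate([0, 559, 12]) cube([442, 12, 78]);
  translate([0, 12, 12]) cube([12, 547, 78]);
  translate([430, 12, 12]) cube([12, 547, 78]);
}
translate([1247, 0, 0]) {
  translate([0, 0, 368]) cube([266, 311, 39]);
  cube([26, 26, 368]);
  translate([240, 0, 0]) cube([26, 26, 368]);
  translate([0, 285, 0]) cube([26, 26, 368]);
  translate([240, 285, 0]) cube([26, 26, 368]);
}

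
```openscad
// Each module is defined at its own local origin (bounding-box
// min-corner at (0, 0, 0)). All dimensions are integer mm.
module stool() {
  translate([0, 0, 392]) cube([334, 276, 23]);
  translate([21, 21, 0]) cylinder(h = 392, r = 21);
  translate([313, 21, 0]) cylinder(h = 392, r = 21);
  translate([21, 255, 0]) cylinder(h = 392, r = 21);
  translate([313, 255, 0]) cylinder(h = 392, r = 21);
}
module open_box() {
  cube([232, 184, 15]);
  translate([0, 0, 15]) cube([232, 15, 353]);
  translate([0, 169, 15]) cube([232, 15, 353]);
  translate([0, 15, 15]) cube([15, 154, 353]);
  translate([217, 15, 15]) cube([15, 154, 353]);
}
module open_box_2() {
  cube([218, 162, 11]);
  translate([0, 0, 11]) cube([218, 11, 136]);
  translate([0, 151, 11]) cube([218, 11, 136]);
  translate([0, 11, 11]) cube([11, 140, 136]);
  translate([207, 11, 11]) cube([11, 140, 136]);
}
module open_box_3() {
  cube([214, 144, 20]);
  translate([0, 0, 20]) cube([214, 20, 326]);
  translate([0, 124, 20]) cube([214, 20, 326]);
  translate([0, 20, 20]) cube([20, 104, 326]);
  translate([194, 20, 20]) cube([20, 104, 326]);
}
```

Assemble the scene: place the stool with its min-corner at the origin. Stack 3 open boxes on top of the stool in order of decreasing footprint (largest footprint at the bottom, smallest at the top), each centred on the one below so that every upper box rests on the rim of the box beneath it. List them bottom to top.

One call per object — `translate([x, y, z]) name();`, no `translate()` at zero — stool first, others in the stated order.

stool();
translate([51, 46, 415]) open_box();
translate([58, 57, 783]) open_box_2();
translate([60, 66, 930]) open_box_3();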